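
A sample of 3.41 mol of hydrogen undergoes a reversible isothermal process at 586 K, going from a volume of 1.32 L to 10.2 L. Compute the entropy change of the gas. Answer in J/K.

For an isothermal ideal gas ΔS_gas = nR ln(V₂/V₁) = 3.41 × 8.314 × ln(10.2/1.32) = 58 J/K.

ΔS_gas = 58 J/K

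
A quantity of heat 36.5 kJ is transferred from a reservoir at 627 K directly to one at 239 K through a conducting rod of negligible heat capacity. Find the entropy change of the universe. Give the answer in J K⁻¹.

ΔS_total = 94.5 J/K

ΔS_hot = −Q/T_H = −36500/627 = -58.21 J/K and ΔS_cold = +Q/T_C = 36500/239 = 152.7 J/K.
ΔS_total = -58.21 + 152.7 = 94.5 J/K, positive as the second law requires.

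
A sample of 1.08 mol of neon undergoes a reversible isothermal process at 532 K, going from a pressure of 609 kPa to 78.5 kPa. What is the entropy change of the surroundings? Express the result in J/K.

ΔS_surr = -18.4 J/K

For an isothermal ideal gas ΔS_gas = nR ln(P₁/P₂) = 1.08 × 8.314 × ln(609/78.5) = 18.4 J/K.
The process is reversible, so ΔS_surr = −ΔS_gas = -18.4 J/K and ΔS_universe = 0.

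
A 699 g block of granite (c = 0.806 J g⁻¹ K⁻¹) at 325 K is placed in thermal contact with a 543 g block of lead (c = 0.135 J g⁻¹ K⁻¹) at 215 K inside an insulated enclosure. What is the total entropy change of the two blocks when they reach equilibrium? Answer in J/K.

ΔS_total = 4.98 J/K

Energy balance: T_f = (m₁c₁T₁ + m₂c₂T₂)/(m₁c₁ + m₂c₂) = 312.34 K.
ΔS₁ = m₁c₁ ln(T_f/T₁) = 563.394 × ln(312.34/325) = -22.39 J/K.
ΔS₂ = m₂c₂ ln(T_f/T₂) = 73.305 × ln(312.34/215) = 27.37 J/K.
ΔS_total = -22.39 + 27.37 = 4.98 J/K.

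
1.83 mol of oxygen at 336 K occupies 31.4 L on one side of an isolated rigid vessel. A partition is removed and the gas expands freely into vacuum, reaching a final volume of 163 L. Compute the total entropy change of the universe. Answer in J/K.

ΔS_universe = 25.1 J/K

For an ideal gas in free expansion Q = 0 and W = 0, so T is unchanged.
Entropy is a state function; using a reversible isothermal path, ΔS_gas = nR ln(V₂/V₁) = 1.83 × 8.314 × ln(163/31.4) = 25.1 J/K.
The insulated surroundings exchange no heat, so ΔS_surr = 0 and ΔS_universe = ΔS_gas.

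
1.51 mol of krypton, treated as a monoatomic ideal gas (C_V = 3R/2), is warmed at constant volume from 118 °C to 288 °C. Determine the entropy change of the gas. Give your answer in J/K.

In kelvin: T₁ = 391.15 K, T₂ = 561.15 K. At constant volume, ΔS = nC_V ln(T₂/T₁) with C_V = 3R/2 = 12.47 J mol⁻¹ K⁻¹.
ΔS = 1.51 × 12.47 × ln(561.15/391.15) = 6.8 J/K.

ΔS = 6.8 J/K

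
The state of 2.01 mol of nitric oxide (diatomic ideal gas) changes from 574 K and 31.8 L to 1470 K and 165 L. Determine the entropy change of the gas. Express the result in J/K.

Entropy is a state function: ΔS = nC_V ln(T₂/T₁) + nR ln(V₂/V₁), with C_V = 5R/2 = 20.79 J mol⁻¹ K⁻¹ for a diatomic ideal gas.
ΔS = 2.01 × [20.79 × ln(1470/574) + 8.314 × ln(165/31.8)] = 66.8 J/K.

ΔS = 66.8 J/K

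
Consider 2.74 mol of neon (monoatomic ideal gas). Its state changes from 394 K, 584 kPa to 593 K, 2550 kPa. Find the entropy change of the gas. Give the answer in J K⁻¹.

ΔS = nC_p ln(T₂/T₁) − nR ln(P₂/P₁), with C_p = 5R/2 = 20.79 J mol⁻¹ K⁻¹ for a monoatomic ideal gas.
ΔS = 2.74 × [20.79 × ln(593/394) − 8.314 × ln(2550/584)] = -10.3 J/K.

ΔS = -10.3 J/K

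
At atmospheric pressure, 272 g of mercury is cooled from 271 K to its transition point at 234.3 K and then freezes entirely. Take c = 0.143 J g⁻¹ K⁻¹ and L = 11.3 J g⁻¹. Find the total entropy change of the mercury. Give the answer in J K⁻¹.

Cooling step: ΔS₁ = m c ln(T_tr/T_i) = 272 × 0.143 × ln(234.3/271) = -5.66 J/K.
Phase change: ΔS₂ = −mL/T_tr = −272 × 11.3 / 234.3 = -13.12 J/K.
ΔS_total = (-5.66) + (-13.12) = -18.8 J/K.

ΔS = -18.8 J/K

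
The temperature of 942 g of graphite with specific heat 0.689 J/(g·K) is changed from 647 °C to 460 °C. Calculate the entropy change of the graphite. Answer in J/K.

In kelvin: T₁ = 920.15 K, T₂ = 733.15 K. ΔS = ∫dQ_rev/T = m c ln(T₂/T₁) = 942 × 0.689 × ln(733.15/920.15) = -147 J/K.

ΔS = -147 J/K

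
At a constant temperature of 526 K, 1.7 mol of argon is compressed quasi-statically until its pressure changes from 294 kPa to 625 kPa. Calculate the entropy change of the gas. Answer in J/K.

For an isothermal ideal gas ΔS_gas = nR ln(P₁/P₂) = 1.7 × 8.314 × ln(294/625) = -10.7 J/K.

ΔS_gas = -10.7 J/K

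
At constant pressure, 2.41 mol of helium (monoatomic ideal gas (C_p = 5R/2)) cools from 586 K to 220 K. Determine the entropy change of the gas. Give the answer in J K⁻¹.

ΔS = -49.1 J/K

At constant pressure, ΔS = nC_p ln(T₂/T₁) with C_p = 5R/2 = 20.79 J mol⁻¹ K⁻¹.
ΔS = 2.41 × 20.79 × ln(220/586) = -49.1 J/K.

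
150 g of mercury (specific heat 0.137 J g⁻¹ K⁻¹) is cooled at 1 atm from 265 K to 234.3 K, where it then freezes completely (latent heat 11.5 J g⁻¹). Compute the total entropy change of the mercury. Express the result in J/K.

Cooling step: ΔS₁ = m c ln(T_tr/T_i) = 150 × 0.137 × ln(234.3/265) = -2.53 J/K.
Phase change: ΔS₂ = −mL/T_tr = −150 × 11.5 / 234.3 = -7.362 J/K.
ΔS_total = (-2.53) + (-7.362) = -9.89 J/K.

ΔS = -9.89 J/K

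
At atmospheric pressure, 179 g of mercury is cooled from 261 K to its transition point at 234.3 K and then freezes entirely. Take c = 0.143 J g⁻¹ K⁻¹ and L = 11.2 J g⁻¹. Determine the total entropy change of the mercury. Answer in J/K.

Cooling step: ΔS₁ = m c ln(T_tr/T_i) = 179 × 0.143 × ln(234.3/261) = -2.762 J/K.
Phase change: ΔS₂ = −mL/T_tr = −179 × 11.2 / 234.3 = -8.557 J/K.
ΔS_total = (-2.762) + (-8.557) = -11.3 J/K.

ΔS = -11.3 J/K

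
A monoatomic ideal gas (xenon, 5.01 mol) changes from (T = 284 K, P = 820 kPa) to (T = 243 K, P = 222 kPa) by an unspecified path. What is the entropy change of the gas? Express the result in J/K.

ΔS = 38.2 J/K

ΔS = nC_p ln(T₂/T₁) − nR ln(P₂/P₁), with C_p = 5R/2 = 20.79 J mol⁻¹ K⁻¹ for a monoatomic ideal gas.
ΔS = 5.01 × [20.79 × ln(243/284) − 8.314 × ln(222/820)] = 38.2 J/K.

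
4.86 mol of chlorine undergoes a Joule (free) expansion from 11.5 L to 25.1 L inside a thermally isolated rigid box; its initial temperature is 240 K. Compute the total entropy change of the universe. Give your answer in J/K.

No heat is exchanged and no work is done, so the ideal-gas temperature stays constant.
Entropy is a state function; using a reversible isothermal path, ΔS_gas = nR ln(V₂/V₁) = 4.86 × 8.314 × ln(25.1/11.5) = 31.5 J/K.
The insulated surroundings exchange no heat, so ΔS_surr = 0 and ΔS_universe = ΔS_gas.

ΔS_universe = 31.5 J/K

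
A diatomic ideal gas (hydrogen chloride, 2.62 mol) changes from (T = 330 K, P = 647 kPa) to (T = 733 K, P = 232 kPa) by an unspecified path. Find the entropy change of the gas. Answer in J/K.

ΔS = 83.2 J/K

ΔS = nC_p ln(T₂/T₁) − nR ln(P₂/P₁), with C_p = 7R/2 = 29.1 J mol⁻¹ K⁻¹ for a diatomic ideal gas.
ΔS = 2.62 × [29.1 × ln(733/330) − 8.314 × ln(232/647)] = 83.2 J/K.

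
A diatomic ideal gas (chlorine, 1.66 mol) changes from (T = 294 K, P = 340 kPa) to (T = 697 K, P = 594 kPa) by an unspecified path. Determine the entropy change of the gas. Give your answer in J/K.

ΔS = 34 J/K

ΔS = nC_p ln(T₂/T₁) − nR ln(P₂/P₁), with C_p = 7R/2 = 29.1 J mol⁻¹ K⁻¹ for a diatomic ideal gas.
ΔS = 1.66 × [29.1 × ln(697/294) − 8.314 × ln(594/340)] = 34 J/K.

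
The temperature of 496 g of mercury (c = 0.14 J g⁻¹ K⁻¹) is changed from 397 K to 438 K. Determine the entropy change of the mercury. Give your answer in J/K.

ΔS = ∫dQ_rev/T = m c ln(T₂/T₁) = 496 × 0.14 × ln(438/397) = 6.82 J/K.

ΔS = 6.82 J/K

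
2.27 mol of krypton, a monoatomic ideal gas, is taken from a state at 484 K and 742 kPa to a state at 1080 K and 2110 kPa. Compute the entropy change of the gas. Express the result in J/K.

ΔS = nC_p ln(T₂/T₁) − nR ln(P₂/P₁), with C_p = 5R/2 = 20.79 J mol⁻¹ K⁻¹ for a monoatomic ideal gas.
ΔS = 2.27 × [20.79 × ln(1080/484) − 8.314 × ln(2110/742)] = 18.1 J/K.

ΔS = 18.1 J/K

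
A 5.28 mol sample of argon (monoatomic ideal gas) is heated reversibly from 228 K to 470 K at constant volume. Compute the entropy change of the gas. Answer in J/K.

ΔS = 47.6 J/K

At constant volume, ΔS = nC_V ln(T₂/T₁) with C_V = 3R/2 = 12.47 J mol⁻¹ K⁻¹.
ΔS = 5.28 × 12.47 × ln(470/228) = 47.6 J/K.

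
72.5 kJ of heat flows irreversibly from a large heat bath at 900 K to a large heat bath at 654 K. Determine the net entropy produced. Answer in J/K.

ΔS_total = 30.3 J/K

ΔS_hot = −Q/T_H = −72500/900 = -80.56 J/K and ΔS_cold = +Q/T_C = 72500/654 = 110.9 J/K.
ΔS_total = -80.56 + 110.9 = 30.3 J/K, positive as the second law requires.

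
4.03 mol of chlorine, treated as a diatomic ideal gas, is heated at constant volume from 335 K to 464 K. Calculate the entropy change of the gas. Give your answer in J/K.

At constant volume, ΔS = nC_V ln(T₂/T₁) with C_V = 5R/2 = 20.79 J mol⁻¹ K⁻¹.
ΔS = 4.03 × 20.79 × ln(464/335) = 27.3 J/K.

ΔS = 27.3 J/K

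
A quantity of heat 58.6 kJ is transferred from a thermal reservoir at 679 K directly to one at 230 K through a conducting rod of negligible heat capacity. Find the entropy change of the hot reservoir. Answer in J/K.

The hot reservoir loses heat Q, so ΔS_hot = −Q/T_H = −58600/679 = -86.3 J/K.

ΔS_hot = -86.3 J/K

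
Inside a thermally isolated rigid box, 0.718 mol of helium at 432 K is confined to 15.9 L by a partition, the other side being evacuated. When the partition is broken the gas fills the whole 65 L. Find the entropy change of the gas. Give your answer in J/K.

No heat is exchanged and no work is done, so the ideal-gas temperature stays constant.
Entropy is a state function; using a reversible isothermal path, ΔS_gas = nR ln(V₂/V₁) = 0.718 × 8.314 × ln(65/15.9) = 8.41 J/K.

ΔS_gas = 8.41 J/K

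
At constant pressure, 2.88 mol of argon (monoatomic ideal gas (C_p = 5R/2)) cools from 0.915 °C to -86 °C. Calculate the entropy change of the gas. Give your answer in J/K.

ΔS = -22.8 J/K

In kelvin: T₁ = 274.065 K, T₂ = 187.15 K. At constant pressure, ΔS = nC_p ln(T₂/T₁) with C_p = 5R/2 = 20.79 J mol⁻¹ K⁻¹.
ΔS = 2.88 × 20.79 × ln(187.15/274.065) = -22.8 J/K.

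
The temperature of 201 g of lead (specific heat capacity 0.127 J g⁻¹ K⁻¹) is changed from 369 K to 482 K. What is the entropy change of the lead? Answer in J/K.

ΔS = 6.82 J/K

ΔS = ∫dQ_rev/T = m c ln(T₂/T₁) = 201 × 0.127 × ln(482/369) = 6.82 J/K.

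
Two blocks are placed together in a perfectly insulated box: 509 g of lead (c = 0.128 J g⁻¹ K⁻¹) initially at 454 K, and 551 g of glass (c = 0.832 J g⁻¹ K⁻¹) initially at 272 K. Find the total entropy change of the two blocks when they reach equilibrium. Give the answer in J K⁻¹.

Energy balance: T_f = (m₁c₁T₁ + m₂c₂T₂)/(m₁c₁ + m₂c₂) = 294.65 K.
ΔS₁ = m₁c₁ ln(T_f/T₁) = 65.152 × ln(294.65/454) = -28.166 J/K.
ΔS₂ = m₂c₂ ln(T_f/T₂) = 458.432 × ln(294.65/272) = 36.664 J/K.
ΔS_total = -28.166 + 36.664 = 8.5 J/K.

ΔS_total = 8.5 J/K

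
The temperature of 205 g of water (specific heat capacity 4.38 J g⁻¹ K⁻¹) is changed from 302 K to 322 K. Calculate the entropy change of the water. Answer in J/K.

ΔS = 57.6 J/K

ΔS = ∫dQ_rev/T = m c ln(T₂/T₁) = 205 × 4.38 × ln(322/302) = 57.6 J/K.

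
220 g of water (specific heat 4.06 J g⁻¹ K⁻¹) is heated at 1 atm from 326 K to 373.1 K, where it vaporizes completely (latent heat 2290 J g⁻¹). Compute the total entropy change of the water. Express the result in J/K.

Warming step: ΔS₁ = m c ln(T_tr/T_i) = 220 × 4.06 × ln(373.1/326) = 120.5 J/K.
Phase change: ΔS₂ = +mL/T_tr = 220 × 2290 / 373.1 = 1350 J/K.
ΔS_total = (120.5) + (1350) = 1470 J/K.

ΔS = 1470 J/K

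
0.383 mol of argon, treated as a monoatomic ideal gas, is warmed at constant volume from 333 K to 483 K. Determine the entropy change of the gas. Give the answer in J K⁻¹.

At constant volume, ΔS = nC_V ln(T₂/T₁) with C_V = 3R/2 = 12.47 J mol⁻¹ K⁻¹.
ΔS = 0.383 × 12.47 × ln(483/333) = 1.78 J/K.

ΔS = 1.78 J/K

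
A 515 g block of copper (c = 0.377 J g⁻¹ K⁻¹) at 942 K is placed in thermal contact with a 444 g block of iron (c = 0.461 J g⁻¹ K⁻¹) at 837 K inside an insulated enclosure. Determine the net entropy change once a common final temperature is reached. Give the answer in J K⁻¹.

Energy balance: T_f = (m₁c₁T₁ + m₂c₂T₂)/(m₁c₁ + m₂c₂) = 888.11 K.
ΔS₁ = m₁c₁ ln(T_f/T₁) = 194.155 × ln(888.11/942) = -11.437 J/K.
ΔS₂ = m₂c₂ ln(T_f/T₂) = 204.684 × ln(888.11/837) = 12.133 J/K.
ΔS_total = -11.437 + 12.133 = 0.696 J/K.

ΔS_total = 0.696 J/K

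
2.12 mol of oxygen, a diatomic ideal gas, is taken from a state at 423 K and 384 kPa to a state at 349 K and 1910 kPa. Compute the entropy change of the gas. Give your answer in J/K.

ΔS = -40.1 J/K

ΔS = nC_p ln(T₂/T₁) − nR ln(P₂/P₁), with C_p = 7R/2 = 29.1 J mol⁻¹ K⁻¹ for a diatomic ideal gas.
ΔS = 2.12 × [29.1 × ln(349/423) − 8.314 × ln(1910/384)] = -40.1 J/K.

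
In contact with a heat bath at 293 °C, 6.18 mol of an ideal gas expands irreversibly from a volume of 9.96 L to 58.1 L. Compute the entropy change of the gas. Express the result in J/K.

ΔS_gas = 90.6 J/K

Entropy is a state function, so ΔS_gas depends only on the end states.
For an isothermal ideal gas ΔS_gas = nR ln(V₂/V₁) = 6.18 × 8.314 × ln(58.1/9.96) = 90.6 J/K.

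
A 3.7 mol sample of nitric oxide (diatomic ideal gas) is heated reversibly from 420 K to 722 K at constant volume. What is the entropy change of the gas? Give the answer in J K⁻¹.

ΔS = 41.7 J/K

At constant volume, ΔS = nC_V ln(T₂/T₁) with C_V = 5R/2 = 20.79 J mol⁻¹ K⁻¹.
ΔS = 3.7 × 20.79 × ln(722/420) = 41.7 J/K.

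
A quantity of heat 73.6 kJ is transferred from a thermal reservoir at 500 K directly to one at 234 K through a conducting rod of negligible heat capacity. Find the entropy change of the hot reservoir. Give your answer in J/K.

ΔS_hot = -147 J/K

The hot reservoir loses heat Q, so ΔS_hot = −Q/T_H = −73600/500 = -147 J/K.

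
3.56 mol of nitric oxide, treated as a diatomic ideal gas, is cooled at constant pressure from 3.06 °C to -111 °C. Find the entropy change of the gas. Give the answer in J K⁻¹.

ΔS = -55.2 J/K

In kelvin: T₁ = 276.21 K, T₂ = 162.15 K. At constant pressure, ΔS = nC_p ln(T₂/T₁) with C_p = 7R/2 = 29.1 J mol⁻¹ K⁻¹.
ΔS = 3.56 × 29.1 × ln(162.15/276.21) = -55.2 J/K.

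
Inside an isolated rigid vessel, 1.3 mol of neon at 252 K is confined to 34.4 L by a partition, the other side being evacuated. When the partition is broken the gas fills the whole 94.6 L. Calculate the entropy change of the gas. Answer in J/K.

ΔS_gas = 10.9 J/K

For an ideal gas in free expansion Q = 0 and W = 0, so T is unchanged.
Entropy is a state function; using a reversible isothermal path, ΔS_gas = nR ln(V₂/V₁) = 1.3 × 8.314 × ln(94.6/34.4) = 10.9 J/K.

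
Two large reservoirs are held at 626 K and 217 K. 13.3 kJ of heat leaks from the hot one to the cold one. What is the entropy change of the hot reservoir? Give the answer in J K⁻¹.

The hot reservoir loses heat Q, so ΔS_hot = −Q/T_H = −13300/626 = -21.2 J/K.

ΔS_hot = -21.2 J/K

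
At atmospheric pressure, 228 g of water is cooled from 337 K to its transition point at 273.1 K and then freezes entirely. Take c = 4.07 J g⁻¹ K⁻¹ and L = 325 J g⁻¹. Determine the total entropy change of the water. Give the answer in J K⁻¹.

ΔS = -466 J/K

Cooling step: ΔS₁ = m c ln(T_tr/T_i) = 228 × 4.07 × ln(273.1/337) = -195.1 J/K.
Phase change: ΔS₂ = −mL/T_tr = −228 × 325 / 273.1 = -271.3 J/K.
ΔS_total = (-195.1) + (-271.3) = -466 J/K.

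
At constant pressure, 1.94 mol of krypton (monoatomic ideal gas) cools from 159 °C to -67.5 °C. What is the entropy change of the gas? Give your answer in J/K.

In kelvin: T₁ = 432.15 K, T₂ = 205.65 K. At constant pressure, ΔS = nC_p ln(T₂/T₁) with C_p = 5R/2 = 20.79 J mol⁻¹ K⁻¹.
ΔS = 1.94 × 20.79 × ln(205.65/432.15) = -29.9 J/K.

ΔS = -29.9 J/K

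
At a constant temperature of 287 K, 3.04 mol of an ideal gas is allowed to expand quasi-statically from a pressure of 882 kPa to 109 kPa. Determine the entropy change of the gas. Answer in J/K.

For an isothermal ideal gas ΔS_gas = nR ln(P₁/P₂) = 3.04 × 8.314 × ln(882/109) = 52.8 J/K.

ΔS_gas = 52.8 J/K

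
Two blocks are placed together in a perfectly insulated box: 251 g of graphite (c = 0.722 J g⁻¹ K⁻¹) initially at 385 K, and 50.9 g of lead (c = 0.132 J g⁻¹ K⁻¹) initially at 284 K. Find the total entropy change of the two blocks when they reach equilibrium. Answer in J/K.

Energy balance: T_f = (m₁c₁T₁ + m₂c₂T₂)/(m₁c₁ + m₂c₂) = 381.39 K.
ΔS₁ = m₁c₁ ln(T_f/T₁) = 181.222 × ln(381.39/385) = -1.708 J/K.
ΔS₂ = m₂c₂ ln(T_f/T₂) = 6.7188 × ln(381.39/284) = 1.981 J/K.
ΔS_total = -1.708 + 1.981 = 0.273 J/K.

ΔS_total = 0.273 J/K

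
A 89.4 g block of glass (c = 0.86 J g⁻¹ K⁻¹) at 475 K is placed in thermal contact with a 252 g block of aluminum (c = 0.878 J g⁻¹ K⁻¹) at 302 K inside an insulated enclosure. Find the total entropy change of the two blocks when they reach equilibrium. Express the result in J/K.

Energy balance: T_f = (m₁c₁T₁ + m₂c₂T₂)/(m₁c₁ + m₂c₂) = 346.61 K.
ΔS₁ = m₁c₁ ln(T_f/T₁) = 76.884 × ln(346.61/475) = -24.23 J/K.
ΔS₂ = m₂c₂ ln(T_f/T₂) = 221.256 × ln(346.61/302) = 30.49 J/K.
ΔS_total = -24.23 + 30.49 = 6.26 J/K.

ΔS_total = 6.26 J/K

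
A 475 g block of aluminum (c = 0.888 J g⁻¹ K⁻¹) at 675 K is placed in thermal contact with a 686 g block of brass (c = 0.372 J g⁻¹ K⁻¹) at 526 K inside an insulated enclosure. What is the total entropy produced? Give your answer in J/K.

ΔS_total = 4.83 J/K

Energy balance: T_f = (m₁c₁T₁ + m₂c₂T₂)/(m₁c₁ + m₂c₂) = 618.83 K.
ΔS₁ = m₁c₁ ln(T_f/T₁) = 421.8 × ln(618.83/675) = -36.644 J/K.
ΔS₂ = m₂c₂ ln(T_f/T₂) = 255.192 × ln(618.83/526) = 41.478 J/K.
ΔS_total = -36.644 + 41.478 = 4.83 J/K.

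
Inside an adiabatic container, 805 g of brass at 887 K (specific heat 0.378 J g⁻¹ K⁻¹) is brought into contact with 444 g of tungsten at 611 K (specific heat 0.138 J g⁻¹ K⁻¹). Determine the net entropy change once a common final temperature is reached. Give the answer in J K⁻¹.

Energy balance: T_f = (m₁c₁T₁ + m₂c₂T₂)/(m₁c₁ + m₂c₂) = 840.74 K.
ΔS₁ = m₁c₁ ln(T_f/T₁) = 304.29 × ln(840.74/887) = -16.3 J/K.
ΔS₂ = m₂c₂ ln(T_f/T₂) = 61.272 × ln(840.74/611) = 19.56 J/K.
ΔS_total = -16.3 + 19.56 = 3.26 J/K.

ΔS_total = 3.26 J/K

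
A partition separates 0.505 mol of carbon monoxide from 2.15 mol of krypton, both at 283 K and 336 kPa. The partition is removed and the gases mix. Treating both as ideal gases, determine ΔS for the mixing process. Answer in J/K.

ΔS_mix = 10.7 J/K

Mole fractions: x_A = 0.505/2.65 = 0.19, x_B = 0.81.
ΔS_mix = −R(n_A ln x_A + n_B ln x_B) = −8.314 × (0.505 ln 0.19 + 2.15 ln 0.81) = 10.7 J/K.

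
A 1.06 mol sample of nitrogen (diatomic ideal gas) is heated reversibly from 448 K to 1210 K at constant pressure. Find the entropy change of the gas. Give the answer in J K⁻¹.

ΔS = 30.6 J/K

At constant pressure, ΔS = nC_p ln(T₂/T₁) with C_p = 7R/2 = 29.1 J mol⁻¹ K⁻¹.
ΔS = 1.06 × 29.1 × ln(1210/448) = 30.6 J/K.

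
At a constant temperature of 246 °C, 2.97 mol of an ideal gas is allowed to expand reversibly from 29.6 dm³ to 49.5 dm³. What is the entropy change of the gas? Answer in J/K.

For an isothermal ideal gas ΔS_gas = nR ln(V₂/V₁) = 2.97 × 8.314 × ln(49.5/29.6) = 12.7 J/K.

ΔS_gas = 12.7 J/K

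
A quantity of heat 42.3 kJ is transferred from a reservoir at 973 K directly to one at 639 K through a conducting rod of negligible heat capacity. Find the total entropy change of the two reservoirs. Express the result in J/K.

ΔS_hot = −Q/T_H = −42300/973 = -43.47 J/K and ΔS_cold = +Q/T_C = 42300/639 = 66.2 J/K.
ΔS_total = -43.47 + 66.2 = 22.7 J/K, positive as the second law requires.

ΔS_total = 22.7 J/K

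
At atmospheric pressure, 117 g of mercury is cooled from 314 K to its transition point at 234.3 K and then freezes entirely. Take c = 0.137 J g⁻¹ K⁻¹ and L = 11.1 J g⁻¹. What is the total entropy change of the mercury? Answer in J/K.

Cooling step: ΔS₁ = m c ln(T_tr/T_i) = 117 × 0.137 × ln(234.3/314) = -4.693 J/K.
Phase change: ΔS₂ = −mL/T_tr = −117 × 11.1 / 234.3 = -5.543 J/K.
ΔS_total = (-4.693) + (-5.543) = -10.2 J/K.

ΔS = -10.2 J/K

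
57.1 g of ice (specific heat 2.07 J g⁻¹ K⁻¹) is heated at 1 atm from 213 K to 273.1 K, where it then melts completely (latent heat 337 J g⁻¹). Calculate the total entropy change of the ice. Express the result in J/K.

ΔS = 99.8 J/K

Warming step: ΔS₁ = m c ln(T_tr/T_i) = 57.1 × 2.07 × ln(273.1/213) = 29.38 J/K.
Phase change: ΔS₂ = +mL/T_tr = 57.1 × 337 / 273.1 = 70.46 J/K.
ΔS_total = (29.38) + (70.46) = 99.8 J/K.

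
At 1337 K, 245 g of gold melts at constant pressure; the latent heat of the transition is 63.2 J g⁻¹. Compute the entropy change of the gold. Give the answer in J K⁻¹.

ΔS = 11.6 J/K

Heat absorbed by the substance: Q = mL = 245 × 63.2 = 15484 J.
At constant T, ΔS = Q_rev/T = 15484 / 1337 = 11.6 J/K.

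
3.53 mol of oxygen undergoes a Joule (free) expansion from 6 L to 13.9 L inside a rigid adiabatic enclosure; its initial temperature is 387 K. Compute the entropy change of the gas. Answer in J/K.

ΔS_gas = 24.7 J/K

For an ideal gas in free expansion Q = 0 and W = 0, so T is unchanged.
Entropy is a state function; using a reversible isothermal path, ΔS_gas = nR ln(V₂/V₁) = 3.53 × 8.314 × ln(13.9/6) = 24.7 J/K.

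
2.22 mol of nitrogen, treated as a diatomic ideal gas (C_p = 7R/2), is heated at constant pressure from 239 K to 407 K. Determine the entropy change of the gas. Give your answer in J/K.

At constant pressure, ΔS = nC_p ln(T₂/T₁) with C_p = 7R/2 = 29.1 J mol⁻¹ K⁻¹.
ΔS = 2.22 × 29.1 × ln(407/239) = 34.4 J/K.

ΔS = 34.4 J/K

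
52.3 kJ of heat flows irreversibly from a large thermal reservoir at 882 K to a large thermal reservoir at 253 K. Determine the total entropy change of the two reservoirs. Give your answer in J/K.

ΔS_hot = −Q/T_H = −52300/882 = -59.3 J/K and ΔS_cold = +Q/T_C = 52300/253 = 206.7 J/K.
ΔS_total = -59.3 + 206.7 = 147 J/K, positive as the second law requires.

ΔS_total = 147 J/K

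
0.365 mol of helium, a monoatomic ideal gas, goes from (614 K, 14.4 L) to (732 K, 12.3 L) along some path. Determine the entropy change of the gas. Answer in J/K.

Entropy is a state function: ΔS = nC_V ln(T₂/T₁) + nR ln(V₂/V₁), with C_V = 3R/2 = 12.47 J mol⁻¹ K⁻¹ for a monoatomic ideal gas.
ΔS = 0.365 × [12.47 × ln(732/614) + 8.314 × ln(12.3/14.4)] = 0.322 J/K.

ΔS = 0.322 J/K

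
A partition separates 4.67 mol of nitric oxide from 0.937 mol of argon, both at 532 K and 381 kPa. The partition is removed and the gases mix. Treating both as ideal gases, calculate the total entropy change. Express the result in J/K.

ΔS_mix = 21 J/K

Mole fractions: x_A = 4.67/5.61 = 0.833, x_B = 0.167.
ΔS_mix = −R(n_A ln x_A + n_B ln x_B) = −8.314 × (4.67 ln 0.833 + 0.937 ln 0.167) = 21 J/K.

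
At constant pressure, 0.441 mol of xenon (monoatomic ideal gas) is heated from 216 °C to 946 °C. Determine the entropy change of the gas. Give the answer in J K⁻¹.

In kelvin: T₁ = 489.15 K, T₂ = 1219.15 K. At constant pressure, ΔS = nC_p ln(T₂/T₁) with C_p = 5R/2 = 20.79 J mol⁻¹ K⁻¹.
ΔS = 0.441 × 20.79 × ln(1219.15/489.15) = 8.37 J/K.

ΔS = 8.37 J/K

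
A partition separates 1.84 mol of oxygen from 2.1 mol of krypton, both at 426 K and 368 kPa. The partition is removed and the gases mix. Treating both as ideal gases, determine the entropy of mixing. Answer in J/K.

Mole fractions: x_A = 1.84/3.94 = 0.467, x_B = 0.533.
ΔS_mix = −R(n_A ln x_A + n_B ln x_B) = −8.314 × (1.84 ln 0.467 + 2.1 ln 0.533) = 22.6 J/K.

ΔS_mix = 22.6 J/K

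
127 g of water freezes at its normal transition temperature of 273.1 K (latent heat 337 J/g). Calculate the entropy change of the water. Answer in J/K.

ΔS = -157 J/K

Heat released by the substance: Q = −mL = −127 × 337 = −42799 J.
At constant T, ΔS = Q_rev/T = −42799 / 273.1 = -157 J/K.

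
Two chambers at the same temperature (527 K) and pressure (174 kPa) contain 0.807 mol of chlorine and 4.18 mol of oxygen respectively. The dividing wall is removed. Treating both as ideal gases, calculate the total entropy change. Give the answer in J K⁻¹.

ΔS_mix = 18.4 J/K

Mole fractions: x_A = 0.807/4.99 = 0.162, x_B = 0.838.
ΔS_mix = −R(n_A ln x_A + n_B ln x_B) = −8.314 × (0.807 ln 0.162 + 4.18 ln 0.838) = 18.4 J/K.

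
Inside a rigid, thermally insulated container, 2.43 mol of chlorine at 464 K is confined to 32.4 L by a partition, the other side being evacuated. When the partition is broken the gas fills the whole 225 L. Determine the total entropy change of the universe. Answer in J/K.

For an ideal gas in free expansion Q = 0 and W = 0, so T is unchanged.
Entropy is a state function; using a reversible isothermal path, ΔS_gas = nR ln(V₂/V₁) = 2.43 × 8.314 × ln(225/32.4) = 39.2 J/K.
The insulated surroundings exchange no heat, so ΔS_surr = 0 and ΔS_universe = ΔS_gas.

ΔS_universe = 39.2 J/K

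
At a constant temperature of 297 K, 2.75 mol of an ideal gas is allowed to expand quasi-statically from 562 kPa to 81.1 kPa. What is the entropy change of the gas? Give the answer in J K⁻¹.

ΔS_gas = 44.3 J/K

For an isothermal ideal gas ΔS_gas = nR ln(P₁/P₂) = 2.75 × 8.314 × ln(562/81.1) = 44.3 J/K.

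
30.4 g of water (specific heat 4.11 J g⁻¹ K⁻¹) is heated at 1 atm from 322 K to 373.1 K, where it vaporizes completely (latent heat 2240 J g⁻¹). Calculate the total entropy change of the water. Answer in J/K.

Warming step: ΔS₁ = m c ln(T_tr/T_i) = 30.4 × 4.11 × ln(373.1/322) = 18.4 J/K.
Phase change: ΔS₂ = +mL/T_tr = 30.4 × 2240 / 373.1 = 182.5 J/K.
ΔS_total = (18.4) + (182.5) = 201 J/K.

ΔS = 201 J/K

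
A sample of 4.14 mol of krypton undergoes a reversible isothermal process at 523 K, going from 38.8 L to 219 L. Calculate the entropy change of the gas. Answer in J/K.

For an isothermal ideal gas ΔS_gas = nR ln(V₂/V₁) = 4.14 × 8.314 × ln(219/38.8) = 59.6 J/K.

ΔS_gas = 59.6 J/K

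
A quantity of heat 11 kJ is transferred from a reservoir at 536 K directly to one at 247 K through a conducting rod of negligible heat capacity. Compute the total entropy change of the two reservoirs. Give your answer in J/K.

ΔS_hot = −Q/T_H = −11000/536 = -20.52 J/K and ΔS_cold = +Q/T_C = 11000/247 = 44.53 J/K.
ΔS_total = -20.52 + 44.53 = 24 J/K, positive as the second law requires.

ΔS_total = 24 J/K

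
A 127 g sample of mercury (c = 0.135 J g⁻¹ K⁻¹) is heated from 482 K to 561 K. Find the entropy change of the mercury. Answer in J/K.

ΔS = 2.6 J/K

ΔS = ∫dQ_rev/T = m c ln(T₂/T₁) = 127 × 0.135 × ln(561/482) = 2.6 J/K.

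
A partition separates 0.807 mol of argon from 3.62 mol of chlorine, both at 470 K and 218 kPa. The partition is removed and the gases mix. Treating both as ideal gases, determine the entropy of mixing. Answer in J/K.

Mole fractions: x_A = 0.807/4.43 = 0.182, x_B = 0.818.
ΔS_mix = −R(n_A ln x_A + n_B ln x_B) = −8.314 × (0.807 ln 0.182 + 3.62 ln 0.818) = 17.5 J/K.

ΔS_mix = 17.5 J/K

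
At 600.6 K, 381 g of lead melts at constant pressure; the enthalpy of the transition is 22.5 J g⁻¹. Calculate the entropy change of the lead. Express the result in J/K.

Heat absorbed by the substance: Q = mL = 381 × 22.5 = 8572.5 J.
At constant T, ΔS = Q_rev/T = 8572.5 / 600.6 = 14.3 J/K.

ΔS = 14.3 J/K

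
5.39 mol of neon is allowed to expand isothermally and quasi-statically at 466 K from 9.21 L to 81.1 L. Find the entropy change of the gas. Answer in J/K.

For an isothermal ideal gas ΔS_gas = nR ln(V₂/V₁) = 5.39 × 8.314 × ln(81.1/9.21) = 97.5 J/K.

ΔS_gas = 97.5 J/K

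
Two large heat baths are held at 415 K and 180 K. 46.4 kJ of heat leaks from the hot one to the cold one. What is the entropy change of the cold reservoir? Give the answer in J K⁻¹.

The cold reservoir gains heat Q, so ΔS_cold = +Q/T_C = 46400/180 = 258 J/K.

ΔS_cold = 258 J/K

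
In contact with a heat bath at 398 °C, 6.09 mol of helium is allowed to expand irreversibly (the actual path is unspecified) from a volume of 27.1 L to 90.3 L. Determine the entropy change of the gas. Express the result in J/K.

ΔS_gas = 60.9 J/K

Entropy is a state function, so ΔS_gas depends only on the end states.
For an isothermal ideal gas ΔS_gas = nR ln(V₂/V₁) = 6.09 × 8.314 × ln(90.3/27.1) = 60.9 J/K.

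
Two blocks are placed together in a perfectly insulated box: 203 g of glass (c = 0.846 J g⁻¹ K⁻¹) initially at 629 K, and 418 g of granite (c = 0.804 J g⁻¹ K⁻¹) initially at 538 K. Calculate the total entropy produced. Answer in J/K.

ΔS_total = 1.41 J/K

Energy balance: T_f = (m₁c₁T₁ + m₂c₂T₂)/(m₁c₁ + m₂c₂) = 568.78 K.
ΔS₁ = m₁c₁ ln(T_f/T₁) = 171.738 × ln(568.78/629) = -17.28 J/K.
ΔS₂ = m₂c₂ ln(T_f/T₂) = 336.072 × ln(568.78/538) = 18.69 J/K.
ΔS_total = -17.28 + 18.69 = 1.41 J/K.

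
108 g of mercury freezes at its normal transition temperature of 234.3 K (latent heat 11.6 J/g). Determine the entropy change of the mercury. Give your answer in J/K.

Heat released by the substance: Q = −mL = −108 × 11.6 = −1252.8 J.
At constant T, ΔS = Q_rev/T = −1252.8 / 234.3 = -5.35 J/K.

ΔS = -5.35 J/K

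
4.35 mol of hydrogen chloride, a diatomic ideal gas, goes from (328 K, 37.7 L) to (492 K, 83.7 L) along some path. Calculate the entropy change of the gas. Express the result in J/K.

ΔS = 65.5 J/K

Entropy is a state function: ΔS = nC_V ln(T₂/T₁) + nR ln(V₂/V₁), with C_V = 5R/2 = 20.79 J mol⁻¹ K⁻¹ for a diatomic ideal gas.
ΔS = 4.35 × [20.79 × ln(492/328) + 8.314 × ln(83.7/37.7)] = 65.5 J/K.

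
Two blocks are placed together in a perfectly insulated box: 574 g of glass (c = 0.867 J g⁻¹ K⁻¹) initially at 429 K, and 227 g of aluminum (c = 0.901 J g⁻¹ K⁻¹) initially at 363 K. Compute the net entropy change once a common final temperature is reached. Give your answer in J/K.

ΔS_total = 1.97 J/K

Energy balance: T_f = (m₁c₁T₁ + m₂c₂T₂)/(m₁c₁ + m₂c₂) = 409.78 K.
ΔS₁ = m₁c₁ ln(T_f/T₁) = 497.658 × ln(409.78/429) = -22.82 J/K.
ΔS₂ = m₂c₂ ln(T_f/T₂) = 204.527 × ln(409.78/363) = 24.79 J/K.
ΔS_total = -22.82 + 24.79 = 1.97 J/K.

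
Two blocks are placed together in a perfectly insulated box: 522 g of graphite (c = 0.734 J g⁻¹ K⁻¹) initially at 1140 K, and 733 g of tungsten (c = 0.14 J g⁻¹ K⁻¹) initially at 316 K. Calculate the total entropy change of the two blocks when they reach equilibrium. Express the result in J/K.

ΔS_total = 51.2 J/K

Energy balance: T_f = (m₁c₁T₁ + m₂c₂T₂)/(m₁c₁ + m₂c₂) = 965.93 K.
ΔS₁ = m₁c₁ ln(T_f/T₁) = 383.148 × ln(965.93/1140) = -63.49 J/K.
ΔS₂ = m₂c₂ ln(T_f/T₂) = 102.62 × ln(965.93/316) = 114.7 J/K.
ΔS_total = -63.49 + 114.7 = 51.2 J/K.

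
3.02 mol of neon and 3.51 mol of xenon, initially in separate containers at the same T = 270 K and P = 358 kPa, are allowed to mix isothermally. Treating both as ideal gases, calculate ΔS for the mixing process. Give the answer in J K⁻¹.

Mole fractions: x_A = 3.02/6.53 = 0.462, x_B = 0.538.
ΔS_mix = −R(n_A ln x_A + n_B ln x_B) = −8.314 × (3.02 ln 0.462 + 3.51 ln 0.538) = 37.5 J/K.

ΔS_mix = 37.5 J/K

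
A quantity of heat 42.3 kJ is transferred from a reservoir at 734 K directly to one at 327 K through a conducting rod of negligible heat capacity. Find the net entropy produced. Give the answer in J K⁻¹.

ΔS_total = 71.7 J/K

ΔS_hot = −Q/T_H = −42300/734 = -57.629 J/K and ΔS_cold = +Q/T_C = 42300/327 = 129.36 J/K.
ΔS_total = -57.629 + 129.36 = 71.7 J/K, positive as the second law requires.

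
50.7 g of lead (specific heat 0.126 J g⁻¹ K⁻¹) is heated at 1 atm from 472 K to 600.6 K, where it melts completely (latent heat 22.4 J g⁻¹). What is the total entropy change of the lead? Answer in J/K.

ΔS = 3.43 J/K

Warming step: ΔS₁ = m c ln(T_tr/T_i) = 50.7 × 0.126 × ln(600.6/472) = 1.539 J/K.
Phase change: ΔS₂ = +mL/T_tr = 50.7 × 22.4 / 600.6 = 1.891 J/K.
ΔS_total = (1.539) + (1.891) = 3.43 J/K.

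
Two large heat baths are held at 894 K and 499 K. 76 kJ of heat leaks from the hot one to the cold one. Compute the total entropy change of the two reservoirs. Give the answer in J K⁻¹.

ΔS_hot = −Q/T_H = −76000/894 = -85.01 J/K and ΔS_cold = +Q/T_C = 76000/499 = 152.3 J/K.
ΔS_total = -85.01 + 152.3 = 67.3 J/K, positive as the second law requires.

ΔS_total = 67.3 J/K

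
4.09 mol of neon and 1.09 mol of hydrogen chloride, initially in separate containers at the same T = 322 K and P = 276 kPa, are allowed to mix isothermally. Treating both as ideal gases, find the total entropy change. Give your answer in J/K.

ΔS_mix = 22.2 J/K

Mole fractions: x_A = 4.09/5.18 = 0.79, x_B = 0.21.
ΔS_mix = −R(n_A ln x_A + n_B ln x_B) = −8.314 × (4.09 ln 0.79 + 1.09 ln 0.21) = 22.2 J/K.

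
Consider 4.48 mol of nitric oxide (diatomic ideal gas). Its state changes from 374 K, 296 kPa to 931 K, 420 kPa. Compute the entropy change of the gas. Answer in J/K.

ΔS = 106 J/K

ΔS = nC_p ln(T₂/T₁) − nR ln(P₂/P₁), with C_p = 7R/2 = 29.1 J mol⁻¹ K⁻¹ for a diatomic ideal gas.
ΔS = 4.48 × [29.1 × ln(931/374) − 8.314 × ln(420/296)] = 106 J/K.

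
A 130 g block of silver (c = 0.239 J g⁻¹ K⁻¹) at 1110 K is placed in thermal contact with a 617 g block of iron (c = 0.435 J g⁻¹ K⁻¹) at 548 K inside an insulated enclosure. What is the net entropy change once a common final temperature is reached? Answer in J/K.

ΔS_total = 8.35 J/K

Energy balance: T_f = (m₁c₁T₁ + m₂c₂T₂)/(m₁c₁ + m₂c₂) = 606.31 K.
ΔS₁ = m₁c₁ ln(T_f/T₁) = 31.07 × ln(606.31/1110) = -18.79 J/K.
ΔS₂ = m₂c₂ ln(T_f/T₂) = 268.395 × ln(606.31/548) = 27.14 J/K.
ΔS_total = -18.79 + 27.14 = 8.35 J/K.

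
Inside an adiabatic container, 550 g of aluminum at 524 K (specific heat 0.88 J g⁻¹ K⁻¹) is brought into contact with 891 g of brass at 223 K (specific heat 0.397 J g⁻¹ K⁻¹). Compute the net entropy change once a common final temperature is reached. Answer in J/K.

Energy balance: T_f = (m₁c₁T₁ + m₂c₂T₂)/(m₁c₁ + m₂c₂) = 396.9 K.
ΔS₁ = m₁c₁ ln(T_f/T₁) = 484 × ln(396.9/524) = -134.45 J/K.
ΔS₂ = m₂c₂ ln(T_f/T₂) = 353.727 × ln(396.9/223) = 203.93 J/K.
ΔS_total = -134.45 + 203.93 = 69.5 J/K.

ΔS_total = 69.5 J/K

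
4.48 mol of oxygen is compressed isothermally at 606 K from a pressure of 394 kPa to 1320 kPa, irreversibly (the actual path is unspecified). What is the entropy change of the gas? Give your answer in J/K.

Entropy is a state function, so ΔS_gas depends only on the end states.
For an isothermal ideal gas ΔS_gas = nR ln(P₁/P₂) = 4.48 × 8.314 × ln(394/1320) = -45 J/K.

ΔS_gas = -45 J/K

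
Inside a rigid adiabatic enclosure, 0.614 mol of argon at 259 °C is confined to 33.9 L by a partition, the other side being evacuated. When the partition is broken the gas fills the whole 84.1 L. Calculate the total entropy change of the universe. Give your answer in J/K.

For an ideal gas in free expansion Q = 0 and W = 0, so T is unchanged.
Entropy is a state function; using a reversible isothermal path, ΔS_gas = nR ln(V₂/V₁) = 0.614 × 8.314 × ln(84.1/33.9) = 4.64 J/K.
The insulated surroundings exchange no heat, so ΔS_surr = 0 and ΔS_universe = ΔS_gas.

ΔS_universe = 4.64 J/K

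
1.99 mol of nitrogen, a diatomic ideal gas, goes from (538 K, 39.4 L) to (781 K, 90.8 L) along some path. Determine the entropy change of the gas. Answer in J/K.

ΔS = 29.2 J/K

Entropy is a state function: ΔS = nC_V ln(T₂/T₁) + nR ln(V₂/V₁), with C_V = 5R/2 = 20.79 J mol⁻¹ K⁻¹ for a diatomic ideal gas.
ΔS = 1.99 × [20.79 × ln(781/538) + 8.314 × ln(90.8/39.4)] = 29.2 J/K.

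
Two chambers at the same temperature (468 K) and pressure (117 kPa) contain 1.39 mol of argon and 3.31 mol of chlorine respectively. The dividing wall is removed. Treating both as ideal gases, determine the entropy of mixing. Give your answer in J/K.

ΔS_mix = 23.7 J/K

Mole fractions: x_A = 1.39/4.7 = 0.296, x_B = 0.704.
ΔS_mix = −R(n_A ln x_A + n_B ln x_B) = −8.314 × (1.39 ln 0.296 + 3.31 ln 0.704) = 23.7 J/K.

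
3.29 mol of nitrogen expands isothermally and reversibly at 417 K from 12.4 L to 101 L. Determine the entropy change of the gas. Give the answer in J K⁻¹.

For an isothermal ideal gas ΔS_gas = nR ln(V₂/V₁) = 3.29 × 8.314 × ln(101/12.4) = 57.4 J/K.

ΔS_gas = 57.4 J/K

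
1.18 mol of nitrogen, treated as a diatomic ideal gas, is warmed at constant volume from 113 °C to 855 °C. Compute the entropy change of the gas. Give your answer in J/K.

ΔS = 26.3 J/K

In kelvin: T₁ = 386.15 K, T₂ = 1128.15 K. At constant volume, ΔS = nC_V ln(T₂/T₁) with C_V = 5R/2 = 20.79 J mol⁻¹ K⁻¹.
ΔS = 1.18 × 20.79 × ln(1128.15/386.15) = 26.3 J/K.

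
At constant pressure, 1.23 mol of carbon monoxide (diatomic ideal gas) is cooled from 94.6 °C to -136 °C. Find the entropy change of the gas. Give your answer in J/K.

ΔS = -35.3 J/K

In kelvin: T₁ = 367.75 K, T₂ = 137.15 K. At constant pressure, ΔS = nC_p ln(T₂/T₁) with C_p = 7R/2 = 29.1 J mol⁻¹ K⁻¹.
ΔS = 1.23 × 29.1 × ln(137.15/367.75) = -35.3 J/K.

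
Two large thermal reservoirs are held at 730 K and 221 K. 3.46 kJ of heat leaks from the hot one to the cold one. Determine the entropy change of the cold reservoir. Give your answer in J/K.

ΔS_cold = 15.7 J/K

The cold reservoir gains heat Q, so ΔS_cold = +Q/T_C = 3460/221 = 15.7 J/K.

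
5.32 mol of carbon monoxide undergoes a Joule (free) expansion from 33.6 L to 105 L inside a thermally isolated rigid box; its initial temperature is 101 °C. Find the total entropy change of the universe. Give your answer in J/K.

No heat is exchanged and no work is done, so the ideal-gas temperature stays constant.
Entropy is a state function; using a reversible isothermal path, ΔS_gas = nR ln(V₂/V₁) = 5.32 × 8.314 × ln(105/33.6) = 50.4 J/K.
The insulated surroundings exchange no heat, so ΔS_surr = 0 and ΔS_universe = ΔS_gas.

ΔS_universe = 50.4 J/K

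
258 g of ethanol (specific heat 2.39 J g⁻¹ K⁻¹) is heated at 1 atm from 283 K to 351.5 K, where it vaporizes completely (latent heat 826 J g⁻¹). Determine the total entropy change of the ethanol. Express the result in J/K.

ΔS = 740 J/K

Warming step: ΔS₁ = m c ln(T_tr/T_i) = 258 × 2.39 × ln(351.5/283) = 133.7 J/K.
Phase change: ΔS₂ = +mL/T_tr = 258 × 826 / 351.5 = 606.3 J/K.
ΔS_total = (133.7) + (606.3) = 740 J/K.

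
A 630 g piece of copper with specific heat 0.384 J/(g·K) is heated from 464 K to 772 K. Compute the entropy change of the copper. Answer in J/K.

ΔS = ∫dQ_rev/T = m c ln(T₂/T₁) = 630 × 0.384 × ln(772/464) = 123 J/K.

ΔS = 123 J/K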